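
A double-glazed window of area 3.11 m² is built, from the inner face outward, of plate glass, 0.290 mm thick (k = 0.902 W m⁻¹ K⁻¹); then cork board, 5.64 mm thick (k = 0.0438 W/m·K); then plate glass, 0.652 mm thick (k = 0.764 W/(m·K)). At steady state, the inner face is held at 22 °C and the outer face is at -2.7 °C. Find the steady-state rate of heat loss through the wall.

Q = 591 W

Treat each layer as a resistance in series:
  R_plate glass = L/(kA) = 2.90×10^-4/(0.902·3.11) = 1.034×10^-4 K/W
  R_cork board = L/(kA) = 0.00564/(0.0438·3.11) = 0.04140 K/W
  R_plate glass = L/(kA) = 6.52×10^-4/(0.764·3.11) = 2.744×10^-4 K/W
ΣR = 1.034×10^-4 + 0.04140 + 2.744×10^-4 = 0.04178 K/W
Q = ΔT/ΣR = (22 °C − -2.7 °C)/0.04178 = 591 W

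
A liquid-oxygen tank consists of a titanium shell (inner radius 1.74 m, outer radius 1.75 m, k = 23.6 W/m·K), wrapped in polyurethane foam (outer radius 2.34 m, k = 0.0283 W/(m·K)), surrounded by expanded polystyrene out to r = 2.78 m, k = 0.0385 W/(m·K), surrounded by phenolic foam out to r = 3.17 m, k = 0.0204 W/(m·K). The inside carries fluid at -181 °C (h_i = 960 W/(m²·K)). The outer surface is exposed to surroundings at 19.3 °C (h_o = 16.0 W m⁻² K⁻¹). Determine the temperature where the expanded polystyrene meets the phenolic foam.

Treat each layer as a resistance in series:
  R_conv,in = 1/(4πr²h) = 1/(4π·1.74²·960) = 2.738×10^-5 K/W
  R_titanium = (1/1.74 − 1/1.75)/(4πk) = 0.003284/(4π·23.6) = 1.107×10^-5 K/W
  R_polyurethane foam = (1/1.75 − 1/2.34)/(4πk) = 0.1441/(4π·0.0283) = 0.4051 K/W
  R_expanded polystyrene = (1/2.34 − 1/2.78)/(4πk) = 0.06764/(4π·0.0385) = 0.1398 K/W
  R_phenolic foam = (1/2.78 − 1/3.17)/(4πk) = 0.04425/(4π·0.0204) = 0.1726 K/W
  R_conv,out = 1/(4πr²h) = 1/(4π·3.17²·16.0) = 4.949×10^-4 K/W
ΣR = 2.738×10^-5 + 1.107×10^-5 + 0.4051 + 0.1398 + 0.1726 + 4.949×10^-4 = 0.7180 K/W
Q = ΔT/ΣR = (-181 °C − 19.3 °C)/0.7180 = -279.0 W
From the inner boundary to the expanded polystyrene/phenolic foam interface, ΣR_partial = 0.5449 K/W.
T_interface = T_in − Q·ΣR_partial = -181 °C − (-279.0)(0.5449) = -29.0 °C

T = -29.0 °C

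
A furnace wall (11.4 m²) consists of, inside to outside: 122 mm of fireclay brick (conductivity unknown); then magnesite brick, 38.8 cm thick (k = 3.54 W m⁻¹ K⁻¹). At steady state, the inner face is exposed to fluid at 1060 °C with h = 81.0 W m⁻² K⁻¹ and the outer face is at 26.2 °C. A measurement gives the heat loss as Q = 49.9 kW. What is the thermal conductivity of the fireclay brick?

k = 1.07 W/m·K

ΣR = ΔT/Q = |1060 − 26.2|/49900 = 0.02072 K/W
Known resistances:
  R_conv,in = 1/(hA) = 1/(81.0·11.4) = 0.001083 K/W
  R_magnesite brick = L/(kA) = 0.388/(3.54·11.4) = 0.009614 K/W
R_fireclay brick = ΣR − ΣR_known = 0.02072 − 0.01070 = 0.01002 K/W
L/(kA) = 0.01002 ⇒ k = 0.122/(0.01002·11.4) = 1.07 W/m·K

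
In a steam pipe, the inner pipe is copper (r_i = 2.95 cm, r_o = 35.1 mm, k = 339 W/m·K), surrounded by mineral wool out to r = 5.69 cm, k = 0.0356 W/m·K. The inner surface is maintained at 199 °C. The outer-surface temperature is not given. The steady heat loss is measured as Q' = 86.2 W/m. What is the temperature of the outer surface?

T_out = 12.8 °C

Series resistances:
  R'_copper = ln(0.0351/0.0295)/(2πk) = 0.1738/(2π·339) = 8.160×10^-5 m·K/W
  R'_mineral wool = ln(0.0569/0.0351)/(2πk) = 0.4831/(2π·0.0356) = 2.160 m·K/W
ΣR = 2.160 m·K/W
ΔT = Q'·ΣR = 86.2 × 2.160 = 186.2 K
Heat flows outward, so T_out = T_in − ΔT = 199 − 186.2 = 12.8 °C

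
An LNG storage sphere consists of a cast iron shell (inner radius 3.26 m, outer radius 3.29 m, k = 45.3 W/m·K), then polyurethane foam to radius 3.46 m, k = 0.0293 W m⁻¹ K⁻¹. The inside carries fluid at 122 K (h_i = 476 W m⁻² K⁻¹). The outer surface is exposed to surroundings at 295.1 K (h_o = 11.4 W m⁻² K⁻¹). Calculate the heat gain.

Q = 4210 W

Treat each layer as a resistance in series:
  R_conv,in = 1/(4πr²h) = 1/(4π·3.26²·476) = 1.573×10^-5 K/W
  R_cast iron = (1/3.26 − 1/3.29)/(4πk) = 0.002797/(4π·45.3) = 4.914×10^-6 K/W
  R_polyurethane foam = (1/3.29 − 1/3.46)/(4πk) = 0.01493/(4π·0.0293) = 0.04056 K/W
  R_conv,out = 1/(4πr²h) = 1/(4π·3.46²·11.4) = 5.831×10^-4 K/W
ΣR = 1.573×10^-5 + 4.914×10^-6 + 0.04056 + 5.831×10^-4 = 0.04116 K/W
Q = ΔT/ΣR = (122 K − 295.1 K)/0.04116 = -4210 W
(Negative Q ⇒ heat flows inward; heat gain = 4210 W.)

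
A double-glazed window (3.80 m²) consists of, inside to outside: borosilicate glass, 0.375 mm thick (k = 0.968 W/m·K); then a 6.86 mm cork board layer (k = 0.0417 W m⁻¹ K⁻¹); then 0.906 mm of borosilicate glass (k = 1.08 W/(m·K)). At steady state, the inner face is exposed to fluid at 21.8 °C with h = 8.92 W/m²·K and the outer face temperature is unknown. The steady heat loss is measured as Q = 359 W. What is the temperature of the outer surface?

T_out = -4.45 °C

Sum the resistances:
  R_conv,in = 1/(hA) = 1/(8.92·3.80) = 0.02950 K/W
  R_borosilicate glass = L/(kA) = 3.75×10^-4/(0.968·3.80) = 1.019×10^-4 K/W
  R_cork board = L/(kA) = 0.00686/(0.0417·3.80) = 0.04329 K/W
  R_borosilicate glass = L/(kA) = 9.06×10^-4/(1.08·3.80) = 2.208×10^-4 K/W
ΣR = 0.07312 K/W
ΔT = Q·ΣR = 359 × 0.07312 = 26.25 K
Heat flows outward, so T_out = T_in − ΔT = 21.8 − 26.25 = -4.45 °C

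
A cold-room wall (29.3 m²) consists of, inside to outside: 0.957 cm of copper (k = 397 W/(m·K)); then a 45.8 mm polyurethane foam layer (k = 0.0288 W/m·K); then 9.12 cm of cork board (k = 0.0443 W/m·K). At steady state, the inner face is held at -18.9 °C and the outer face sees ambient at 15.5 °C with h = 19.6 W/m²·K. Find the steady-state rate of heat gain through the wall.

Treat each layer as a resistance in series:
  R_copper = L/(kA) = 0.00957/(397·29.3) = 8.227×10^-7 K/W
  R_polyurethane foam = L/(kA) = 0.0458/(0.0288·29.3) = 0.05428 K/W
  R_cork board = L/(kA) = 0.0912/(0.0443·29.3) = 0.07026 K/W
  R_conv,out = 1/(hA) = 1/(19.6·29.3) = 0.001741 K/W
ΣR = 8.227×10^-7 + 0.05428 + 0.07026 + 0.001741 = 0.1263 K/W
Q = ΔT/ΣR = (-18.9 °C − 15.5 °C)/0.1263 = -272 W
(Negative Q ⇒ heat flows inward; heat gain = 272 W.)

Q = 272 W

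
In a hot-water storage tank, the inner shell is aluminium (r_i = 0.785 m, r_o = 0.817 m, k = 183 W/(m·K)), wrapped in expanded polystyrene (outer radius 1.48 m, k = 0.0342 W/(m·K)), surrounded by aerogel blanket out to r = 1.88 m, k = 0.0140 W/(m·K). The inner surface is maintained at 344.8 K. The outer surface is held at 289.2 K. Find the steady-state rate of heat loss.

Q = 26.6 W

Series thermal resistances, inner to outer:
  R_aluminium = (1/0.785 − 1/0.817)/(4πk) = 0.04990/(4π·183) = 2.170×10^-5 K/W
  R_expanded polystyrene = (1/0.817 − 1/1.48)/(4πk) = 0.5483/(4π·0.0342) = 1.276 K/W
  R_aerogel blanket = (1/1.48 − 1/1.88)/(4πk) = 0.1438/(4π·0.0140) = 0.8172 K/W
ΣR = 2.170×10^-5 + 1.276 + 0.8172 = 2.093 K/W
Q = ΔT/ΣR = (344.8 K − 289.2 K)/2.093 = 26.6 W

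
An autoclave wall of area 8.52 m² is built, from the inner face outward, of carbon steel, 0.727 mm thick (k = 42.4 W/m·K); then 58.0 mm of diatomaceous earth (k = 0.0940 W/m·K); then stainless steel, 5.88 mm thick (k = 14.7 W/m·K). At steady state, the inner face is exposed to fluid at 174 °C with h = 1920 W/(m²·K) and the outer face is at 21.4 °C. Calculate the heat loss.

Q = 2100 W

Resistance network (inner→outer):
  R_conv,in = 1/(hA) = 1/(1920·8.52) = 6.113×10^-5 K/W
  R_carbon steel = L/(kA) = 7.27×10^-4/(42.4·8.52) = 2.012×10^-6 K/W
  R_diatomaceous earth = L/(kA) = 0.0580/(0.0940·8.52) = 0.07242 K/W
  R_stainless steel = L/(kA) = 0.00588/(14.7·8.52) = 4.695×10^-5 K/W
ΣR = 6.113×10^-5 + 2.012×10^-6 + 0.07242 + 4.695×10^-5 = 0.07253 K/W
Q = ΔT/ΣR = (174 °C − 21.4 °C)/0.07253 = 2100 W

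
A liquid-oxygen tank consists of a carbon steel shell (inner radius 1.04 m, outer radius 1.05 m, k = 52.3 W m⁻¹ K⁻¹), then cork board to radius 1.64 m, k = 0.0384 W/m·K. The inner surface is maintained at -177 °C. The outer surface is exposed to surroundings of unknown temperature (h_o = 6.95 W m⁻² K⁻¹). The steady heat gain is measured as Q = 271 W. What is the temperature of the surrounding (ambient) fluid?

Series resistances:
  R_carbon steel = (1/1.04 − 1/1.05)/(4πk) = 0.009158/(4π·52.3) = 1.393×10^-5 K/W
  R_cork board = (1/1.05 − 1/1.64)/(4πk) = 0.3426/(4π·0.0384) = 0.7100 K/W
  R_conv,out = 1/(4πr²h) = 1/(4π·1.64²·6.95) = 0.004257 K/W
ΣR = 0.7143 K/W
ΔT = Q·ΣR = 271 × 0.7143 = 193.6 K
Heat flows inward, so T_out = T_in + ΔT = -177 + 193.6 = 16.6 °C

T_out = 16.6 °C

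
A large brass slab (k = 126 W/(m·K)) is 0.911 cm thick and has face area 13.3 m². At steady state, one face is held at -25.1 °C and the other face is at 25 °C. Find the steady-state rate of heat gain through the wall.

Q = 9220 kW

Q = kA·ΔT/L = 126 × 13.3 × |-25.1 °C − 25 °C| / 0.00911 = 9.22×10^6 W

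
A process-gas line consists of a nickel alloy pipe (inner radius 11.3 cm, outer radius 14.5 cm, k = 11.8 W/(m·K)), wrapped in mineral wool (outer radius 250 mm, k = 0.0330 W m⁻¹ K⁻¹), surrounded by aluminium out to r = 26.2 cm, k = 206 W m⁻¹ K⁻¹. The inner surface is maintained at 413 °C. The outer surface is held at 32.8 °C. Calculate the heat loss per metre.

Treat each layer as a resistance in series:
  R'_nickel alloy = ln(0.145/0.113)/(2πk) = 0.2493/(2π·11.8) = 0.003363 m·K/W
  R'_mineral wool = ln(0.250/0.145)/(2πk) = 0.5447/(2π·0.0330) = 2.627 m·K/W
  R'_aluminium = ln(0.262/0.250)/(2πk) = 0.04688/(2π·206) = 3.622×10^-5 m·K/W
ΣR = 0.003363 + 2.627 + 3.622×10^-5 = 2.630 m·K/W
Q' = ΔT/ΣR = (413 °C − 32.8 °C)/2.630 = 145 W/m

Q' = 145 W/m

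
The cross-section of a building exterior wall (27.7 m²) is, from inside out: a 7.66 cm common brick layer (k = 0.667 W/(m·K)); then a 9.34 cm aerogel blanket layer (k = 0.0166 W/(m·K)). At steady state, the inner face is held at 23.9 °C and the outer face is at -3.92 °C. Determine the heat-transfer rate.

Q = 134 W

Treat each layer as a resistance in series:
  R_common brick = L/(kA) = 0.0766/(0.667·27.7) = 0.004146 K/W
  R_aerogel blanket = L/(kA) = 0.0934/(0.0166·27.7) = 0.2031 K/W
ΣR = 0.004146 + 0.2031 = 0.2072 K/W
Q = ΔT/ΣR = (23.9 °C − -3.92 °C)/0.2072 = 134 W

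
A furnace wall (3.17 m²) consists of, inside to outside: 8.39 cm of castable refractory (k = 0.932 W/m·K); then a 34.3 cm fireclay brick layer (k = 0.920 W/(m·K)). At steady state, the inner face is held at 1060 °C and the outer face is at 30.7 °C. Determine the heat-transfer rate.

Series thermal resistances, inner to outer:
  R_castable refractory = L/(kA) = 0.0839/(0.932·3.17) = 0.02840 K/W
  R_fireclay brick = L/(kA) = 0.343/(0.920·3.17) = 0.1176 K/W
ΣR = 0.02840 + 0.1176 = 0.1460 K/W
Q = ΔT/ΣR = (1060 °C − 30.7 °C)/0.1460 = 7050 W

Q = 7.05 kW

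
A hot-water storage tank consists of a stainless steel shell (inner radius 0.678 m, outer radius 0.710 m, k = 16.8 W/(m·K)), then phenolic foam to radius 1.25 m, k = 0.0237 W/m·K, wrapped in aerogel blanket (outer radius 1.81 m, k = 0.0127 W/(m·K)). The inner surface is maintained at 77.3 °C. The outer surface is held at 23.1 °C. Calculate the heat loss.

Q = 15.1 W

Series thermal resistances, inner to outer:
  R_stainless steel = (1/0.678 − 1/0.710)/(4πk) = 0.06648/(4π·16.8) = 3.149×10^-4 K/W
  R_phenolic foam = (1/0.710 − 1/1.25)/(4πk) = 0.6085/(4π·0.0237) = 2.043 K/W
  R_aerogel blanket = (1/1.25 − 1/1.81)/(4πk) = 0.2475/(4π·0.0127) = 1.551 K/W
ΣR = 3.149×10^-4 + 2.043 + 1.551 = 3.594 K/W
Q = ΔT/ΣR = (77.3 °C − 23.1 °C)/3.594 = 15.1 W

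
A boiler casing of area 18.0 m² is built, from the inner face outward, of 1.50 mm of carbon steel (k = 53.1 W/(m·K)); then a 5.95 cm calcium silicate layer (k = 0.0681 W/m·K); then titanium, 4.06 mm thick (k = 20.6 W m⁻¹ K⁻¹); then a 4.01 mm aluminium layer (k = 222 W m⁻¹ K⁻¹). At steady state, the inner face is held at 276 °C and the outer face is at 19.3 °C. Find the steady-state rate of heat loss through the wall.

Series thermal resistances, inner to outer:
  R_carbon steel = L/(kA) = 0.00150/(53.1·18.0) = 1.569×10^-6 K/W
  R_calcium silicate = L/(kA) = 0.0595/(0.0681·18.0) = 0.04854 K/W
  R_titanium = L/(kA) = 0.00406/(20.6·18.0) = 1.095×10^-5 K/W
  R_aluminium = L/(kA) = 0.00401/(222·18.0) = 1.004×10^-6 K/W
ΣR = 1.569×10^-6 + 0.04854 + 1.095×10^-5 + 1.004×10^-6 = 0.04855 K/W
Q = ΔT/ΣR = (276 °C − 19.3 °C)/0.04855 = 5290 W

Q = 5.29 kW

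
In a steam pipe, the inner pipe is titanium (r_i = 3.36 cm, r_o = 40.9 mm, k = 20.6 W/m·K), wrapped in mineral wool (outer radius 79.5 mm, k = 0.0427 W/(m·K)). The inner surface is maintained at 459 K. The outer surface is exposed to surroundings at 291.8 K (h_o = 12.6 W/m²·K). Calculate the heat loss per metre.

Resistance network (inner→outer):
  R'_titanium = ln(0.0409/0.0336)/(2πk) = 0.1966/(2π·20.6) = 0.001519 m·K/W
  R'_mineral wool = ln(0.0795/0.0409)/(2πk) = 0.6646/(2π·0.0427) = 2.477 m·K/W
  R'_conv,out = 1/(2πr h) = 1/(2π·0.0795·12.6) = 0.1589 m·K/W
ΣR = 0.001519 + 2.477 + 0.1589 = 2.637 m·K/W
Q' = ΔT/ΣR = (459 K − 291.8 K)/2.637 = 63.4 W/m

Q' = 63.4 W/m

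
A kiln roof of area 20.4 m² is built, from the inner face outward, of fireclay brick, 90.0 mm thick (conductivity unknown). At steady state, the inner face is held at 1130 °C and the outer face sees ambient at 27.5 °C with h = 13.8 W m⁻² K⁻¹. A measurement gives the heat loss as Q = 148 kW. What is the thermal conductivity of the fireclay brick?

k = 1.13 W/m·K

ΣR = ΔT/Q = |1130 − 27.5|/1.48×10^5 = 0.007449 K/W
Known resistances:
  R_conv,out = 1/(hA) = 1/(13.8·20.4) = 0.003552 K/W
R_fireclay brick = ΣR − ΣR_known = 0.007449 − 0.003552 = 0.003897 K/W
L/(kA) = 0.003897 ⇒ k = 0.0900/(0.003897·20.4) = 1.13 W/m·K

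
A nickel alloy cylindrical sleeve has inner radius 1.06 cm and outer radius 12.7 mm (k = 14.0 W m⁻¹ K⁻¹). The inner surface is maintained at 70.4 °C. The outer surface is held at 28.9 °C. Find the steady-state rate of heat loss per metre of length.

Q' = 20200 W/m

Q' = 2πk·ΔT/ln(r₂/r₁) = 2π × 14.0 × 41.5 / ln(0.0127/0.0106) = 20200 W/m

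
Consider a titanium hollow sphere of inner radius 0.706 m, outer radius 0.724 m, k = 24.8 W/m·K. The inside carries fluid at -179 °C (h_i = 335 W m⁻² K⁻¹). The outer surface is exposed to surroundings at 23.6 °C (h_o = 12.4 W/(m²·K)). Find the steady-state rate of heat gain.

Q = 15.8 kW

Resistance network (inner→outer):
  R_conv,in = 1/(4πr²h) = 1/(4π·0.706²·335) = 4.766×10^-4 K/W
  R_titanium = (1/0.706 − 1/0.724)/(4πk) = 0.03522/(4π·24.8) = 1.130×10^-4 K/W
  R_conv,out = 1/(4πr²h) = 1/(4π·0.724²·12.4) = 0.01224 K/W
ΣR = 4.766×10^-4 + 1.130×10^-4 + 0.01224 = 0.01283 K/W
Q = ΔT/ΣR = (-179 °C − 23.6 °C)/0.01283 = -15800 W
(Negative Q ⇒ heat flows inward; heat gain = 15800 W.)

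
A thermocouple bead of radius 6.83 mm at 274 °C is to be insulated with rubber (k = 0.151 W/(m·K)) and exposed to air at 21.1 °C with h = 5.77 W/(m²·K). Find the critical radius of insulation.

For a sphere, r_cr = 2k_ins/h = 2·0.151/5.77 = 0.0523 m = 5.23 cm

r_cr = 5.23 cm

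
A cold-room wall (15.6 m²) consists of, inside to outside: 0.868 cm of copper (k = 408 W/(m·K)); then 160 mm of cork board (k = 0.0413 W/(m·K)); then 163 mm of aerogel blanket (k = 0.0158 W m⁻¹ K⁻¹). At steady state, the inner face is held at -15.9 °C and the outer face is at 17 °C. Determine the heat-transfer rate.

Q = 36.2 W

Treat each layer as a resistance in series:
  R_copper = L/(kA) = 0.00868/(408·15.6) = 1.364×10^-6 K/W
  R_cork board = L/(kA) = 0.160/(0.0413·15.6) = 0.2483 K/W
  R_aerogel blanket = L/(kA) = 0.163/(0.0158·15.6) = 0.6613 K/W
ΣR = 1.364×10^-6 + 0.2483 + 0.6613 = 0.9096 K/W
Q = ΔT/ΣR = (-15.9 °C − 17 °C)/0.9096 = -36.2 W
(Negative Q ⇒ heat flows inward; heat gain = 36.2 W.)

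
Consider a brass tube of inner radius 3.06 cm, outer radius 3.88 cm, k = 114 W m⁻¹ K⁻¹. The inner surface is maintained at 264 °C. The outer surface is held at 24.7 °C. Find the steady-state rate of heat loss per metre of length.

Q' = 2πk·ΔT/ln(r₂/r₁) = 2π × 114 × 239.3 / ln(0.0388/0.0306) = 7.22×10^5 W/m

Q' = 7.22×10^5 W/m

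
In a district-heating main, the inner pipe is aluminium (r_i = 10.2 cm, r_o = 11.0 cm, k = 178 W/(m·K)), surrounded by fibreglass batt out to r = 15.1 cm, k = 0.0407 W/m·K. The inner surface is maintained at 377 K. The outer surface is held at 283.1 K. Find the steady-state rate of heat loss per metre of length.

Series thermal resistances, inner to outer:
  R'_aluminium = ln(0.110/0.102)/(2πk) = 0.07551/(2π·178) = 6.751×10^-5 m·K/W
  R'_fibreglass batt = ln(0.151/0.110)/(2πk) = 0.3168/(2π·0.0407) = 1.239 m·K/W
ΣR = 6.751×10^-5 + 1.239 = 1.239 m·K/W
Q' = ΔT/ΣR = (377 K − 283.1 K)/1.239 = 75.8 W/m

Q' = 75.8 W/m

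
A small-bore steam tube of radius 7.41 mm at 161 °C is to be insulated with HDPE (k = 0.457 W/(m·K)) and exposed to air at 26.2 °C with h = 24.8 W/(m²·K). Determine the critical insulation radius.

For a cylinder, r_cr = k_ins/h = 0.457/24.8 = 0.0184 m = 1.84 cm

r_cr = 1.84 cm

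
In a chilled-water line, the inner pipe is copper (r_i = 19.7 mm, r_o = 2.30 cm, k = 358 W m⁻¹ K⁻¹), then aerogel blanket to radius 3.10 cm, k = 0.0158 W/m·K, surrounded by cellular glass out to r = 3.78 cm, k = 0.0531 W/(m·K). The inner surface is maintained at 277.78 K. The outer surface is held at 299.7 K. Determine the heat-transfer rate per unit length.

Treat each layer as a resistance in series:
  R'_copper = ln(0.0230/0.0197)/(2πk) = 0.1549/(2π·358) = 6.885×10^-5 m·K/W
  R'_aerogel blanket = ln(0.0310/0.0230)/(2πk) = 0.2985/(2π·0.0158) = 3.007 m·K/W
  R'_cellular glass = ln(0.0378/0.0310)/(2πk) = 0.1983/(2π·0.0531) = 0.5944 m·K/W
ΣR = 6.885×10^-5 + 3.007 + 0.5944 = 3.601 m·K/W
Q' = ΔT/ΣR = (277.78 K − 299.7 K)/3.601 = -6.09 W/m
(Negative Q' ⇒ heat flows inward; heat gain = 6.09 W/m.)

Q' = 6.09 W/m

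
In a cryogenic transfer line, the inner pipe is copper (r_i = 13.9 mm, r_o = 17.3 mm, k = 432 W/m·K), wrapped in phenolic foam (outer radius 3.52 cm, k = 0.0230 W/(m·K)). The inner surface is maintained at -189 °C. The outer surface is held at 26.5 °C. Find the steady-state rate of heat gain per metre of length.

Treat each layer as a resistance in series:
  R'_copper = ln(0.0173/0.0139)/(2πk) = 0.2188/(2π·432) = 8.062×10^-5 m·K/W
  R'_phenolic foam = ln(0.0352/0.0173)/(2πk) = 0.7103/(2π·0.0230) = 4.915 m·K/W
ΣR = 8.062×10^-5 + 4.915 = 4.915 m·K/W
Q' = ΔT/ΣR = (-189 °C − 26.5 °C)/4.915 = -43.8 W/m
(Negative Q' ⇒ heat flows inward; heat gain = 43.8 W/m.)

Q' = 43.8 W/m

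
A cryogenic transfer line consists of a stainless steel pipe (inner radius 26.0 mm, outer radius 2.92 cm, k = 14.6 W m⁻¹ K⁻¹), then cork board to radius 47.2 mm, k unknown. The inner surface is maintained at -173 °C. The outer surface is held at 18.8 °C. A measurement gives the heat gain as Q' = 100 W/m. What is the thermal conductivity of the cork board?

k = 0.0399 W/m·K

ΣR = ΔT/Q' = |-173 − 18.8|/100 = 1.918 m·K/W
Known resistances:
  R'_stainless steel = ln(0.0292/0.0260)/(2πk) = 0.1161/(2π·14.6) = 0.001265 m·K/W
R_cork board = ΣR − ΣR_known = 1.918 − 0.001265 = 1.917 m·K/W
ln(r₂/r₁)/(2πk) = 1.917 ⇒ k = 0.4802/(2π·1.917) = 0.0399 W/m·K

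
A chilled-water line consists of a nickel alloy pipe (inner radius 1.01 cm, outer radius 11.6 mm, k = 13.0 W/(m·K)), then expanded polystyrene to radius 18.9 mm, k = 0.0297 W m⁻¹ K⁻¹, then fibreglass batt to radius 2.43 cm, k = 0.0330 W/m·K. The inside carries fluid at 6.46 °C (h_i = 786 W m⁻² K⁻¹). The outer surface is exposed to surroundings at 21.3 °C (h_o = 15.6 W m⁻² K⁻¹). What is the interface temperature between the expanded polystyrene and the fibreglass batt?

T = 15.6 °C

Series thermal resistances, inner to outer:
  R'_conv,in = 1/(2πr h) = 1/(2π·0.0101·786) = 0.02005 m·K/W
  R'_nickel alloy = ln(0.0116/0.0101)/(2πk) = 0.1385/(2π·13.0) = 0.001695 m·K/W
  R'_expanded polystyrene = ln(0.0189/0.0116)/(2πk) = 0.4882/(2π·0.0297) = 2.616 m·K/W
  R'_fibreglass batt = ln(0.0243/0.0189)/(2πk) = 0.2513/(2π·0.0330) = 1.212 m·K/W
  R'_conv,out = 1/(2πr h) = 1/(2π·0.0243·15.6) = 0.4198 m·K/W
ΣR = 0.02005 + 0.001695 + 2.616 + 1.212 + 0.4198 = 4.270 m·K/W
Q' = ΔT/ΣR = (6.46 °C − 21.3 °C)/4.270 = -3.475 W/m
From the inner boundary to the expanded polystyrene/fibreglass batt interface, ΣR_partial = 2.638 m·K/W.
T_interface = T_in − Q'·ΣR_partial = 6.46 °C − (-3.475)(2.638) = 15.6 °C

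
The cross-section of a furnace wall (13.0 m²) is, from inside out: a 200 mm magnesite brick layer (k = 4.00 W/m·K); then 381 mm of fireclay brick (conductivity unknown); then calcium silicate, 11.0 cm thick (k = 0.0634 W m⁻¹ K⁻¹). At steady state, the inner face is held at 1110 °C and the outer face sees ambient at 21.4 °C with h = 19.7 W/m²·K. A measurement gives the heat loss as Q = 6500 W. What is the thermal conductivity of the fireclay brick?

k = 1.12 W/m·K

ΣR = ΔT/Q = |1110 − 21.4|/6500 = 0.1675 K/W
Known resistances:
  R_magnesite brick = L/(kA) = 0.200/(4.00·13.0) = 0.003846 K/W
  R_calcium silicate = L/(kA) = 0.110/(0.0634·13.0) = 0.1335 K/W
  R_conv,out = 1/(hA) = 1/(19.7·13.0) = 0.003905 K/W
R_fireclay brick = ΣR − ΣR_known = 0.1675 − 0.1413 = 0.02620 K/W
L/(kA) = 0.02620 ⇒ k = 0.381/(0.02620·13.0) = 1.12 W/m·K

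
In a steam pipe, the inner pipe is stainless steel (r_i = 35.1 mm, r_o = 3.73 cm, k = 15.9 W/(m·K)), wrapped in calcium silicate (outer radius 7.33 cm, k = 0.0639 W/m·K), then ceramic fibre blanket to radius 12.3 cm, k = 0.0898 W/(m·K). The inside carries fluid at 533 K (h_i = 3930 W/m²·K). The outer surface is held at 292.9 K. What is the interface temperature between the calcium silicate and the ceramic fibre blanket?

Resistance network (inner→outer):
  R'_conv,in = 1/(2πr h) = 1/(2π·0.0351·3930) = 0.001154 m·K/W
  R'_stainless steel = ln(0.0373/0.0351)/(2πk) = 0.06079/(2π·15.9) = 6.085×10^-4 m·K/W
  R'_calcium silicate = ln(0.0733/0.0373)/(2πk) = 0.6756/(2π·0.0639) = 1.683 m·K/W
  R'_ceramic fibre blanket = ln(0.123/0.0733)/(2πk) = 0.5176/(2π·0.0898) = 0.9174 m·K/W
ΣR = 0.001154 + 6.085×10^-4 + 1.683 + 0.9174 = 2.602 m·K/W
Q' = ΔT/ΣR = (533 K − 292.9 K)/2.602 = 92.28 W/m
From the inner boundary to the calcium silicate/ceramic fibre blanket interface, ΣR_partial = 1.685 m·K/W.
T_interface = T_in − Q'·ΣR_partial = 533 K − (92.28)(1.685) = 378 K

T = 378 K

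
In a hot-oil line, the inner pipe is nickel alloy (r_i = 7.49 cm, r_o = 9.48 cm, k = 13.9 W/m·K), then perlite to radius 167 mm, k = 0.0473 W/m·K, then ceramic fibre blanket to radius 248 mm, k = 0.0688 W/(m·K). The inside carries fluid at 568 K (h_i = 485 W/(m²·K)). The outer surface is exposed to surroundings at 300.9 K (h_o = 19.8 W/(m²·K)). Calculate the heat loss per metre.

Q' = 93.4 W/m

Resistance network (inner→outer):
  R'_conv,in = 1/(2πr h) = 1/(2π·0.0749·485) = 0.004381 m·K/W
  R'_nickel alloy = ln(0.0948/0.0749)/(2πk) = 0.2356/(2π·13.9) = 0.002698 m·K/W
  R'_perlite = ln(0.167/0.0948)/(2πk) = 0.5662/(2π·0.0473) = 1.905 m·K/W
  R'_ceramic fibre blanket = ln(0.248/0.167)/(2πk) = 0.3954/(2π·0.0688) = 0.9148 m·K/W
  R'_conv,out = 1/(2πr h) = 1/(2π·0.248·19.8) = 0.03241 m·K/W
ΣR = 0.004381 + 0.002698 + 1.905 + 0.9148 + 0.03241 = 2.859 m·K/W
Q' = ΔT/ΣR = (568 K − 300.9 K)/2.859 = 93.4 W/m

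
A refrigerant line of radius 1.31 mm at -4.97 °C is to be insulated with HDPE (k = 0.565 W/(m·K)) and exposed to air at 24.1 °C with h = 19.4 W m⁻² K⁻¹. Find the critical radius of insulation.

For a cylinder, r_cr = k_ins/h = 0.565/19.4 = 0.0291 m = 2.91 cm

r_cr = 2.91 cm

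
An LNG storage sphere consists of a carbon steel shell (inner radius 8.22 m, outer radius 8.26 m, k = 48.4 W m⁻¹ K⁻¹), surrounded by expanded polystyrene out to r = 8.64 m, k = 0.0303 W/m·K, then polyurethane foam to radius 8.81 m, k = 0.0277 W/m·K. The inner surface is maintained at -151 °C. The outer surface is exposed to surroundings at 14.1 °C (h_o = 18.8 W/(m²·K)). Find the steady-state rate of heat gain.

Treat each layer as a resistance in series:
  R_carbon steel = (1/8.22 − 1/8.26)/(4πk) = 5.891×10^-4/(4π·48.4) = 9.686×10^-7 K/W
  R_expanded polystyrene = (1/8.26 − 1/8.64)/(4πk) = 0.005325/(4π·0.0303) = 0.01398 K/W
  R_polyurethane foam = (1/8.64 − 1/8.81)/(4πk) = 0.002233/(4π·0.0277) = 0.006416 K/W
  R_conv,out = 1/(4πr²h) = 1/(4π·8.81²·18.8) = 5.454×10^-5 K/W
ΣR = 9.686×10^-7 + 0.01398 + 0.006416 + 5.454×10^-5 = 0.02045 K/W
Q = ΔT/ΣR = (-151 °C − 14.1 °C)/0.02045 = -8070 W
(Negative Q ⇒ heat flows inward; heat gain = 8070 W.)

Q = 8070 W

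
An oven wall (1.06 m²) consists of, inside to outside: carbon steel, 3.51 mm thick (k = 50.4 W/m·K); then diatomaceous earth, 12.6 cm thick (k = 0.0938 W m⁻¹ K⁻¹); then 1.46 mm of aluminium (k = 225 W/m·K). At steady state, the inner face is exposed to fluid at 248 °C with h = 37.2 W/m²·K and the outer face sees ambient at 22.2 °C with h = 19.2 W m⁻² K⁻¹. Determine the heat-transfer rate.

Treat each layer as a resistance in series:
  R_conv,in = 1/(hA) = 1/(37.2·1.06) = 0.02536 K/W
  R_carbon steel = L/(kA) = 0.00351/(50.4·1.06) = 6.570×10^-5 K/W
  R_diatomaceous earth = L/(kA) = 0.126/(0.0938·1.06) = 1.267 K/W
  R_aluminium = L/(kA) = 0.00146/(225·1.06) = 6.122×10^-6 K/W
  R_conv,out = 1/(hA) = 1/(19.2·1.06) = 0.04914 K/W
ΣR = 0.02536 + 6.570×10^-5 + 1.267 + 6.122×10^-6 + 0.04914 = 1.342 K/W
Q = ΔT/ΣR = (248 °C − 22.2 °C)/1.342 = 168 W

Q = 168 W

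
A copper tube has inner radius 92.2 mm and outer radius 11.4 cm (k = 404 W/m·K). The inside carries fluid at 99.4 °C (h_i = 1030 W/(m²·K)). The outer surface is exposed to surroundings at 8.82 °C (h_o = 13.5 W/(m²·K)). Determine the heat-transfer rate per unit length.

Treat each layer as a resistance in series:
  R'_conv,in = 1/(2πr h) = 1/(2π·0.0922·1030) = 0.001676 m·K/W
  R'_copper = ln(0.114/0.0922)/(2πk) = 0.2122/(2π·404) = 8.361×10^-5 m·K/W
  R'_conv,out = 1/(2πr h) = 1/(2π·0.114·13.5) = 0.1034 m·K/W
ΣR = 0.001676 + 8.361×10^-5 + 0.1034 = 0.1052 m·K/W
Q' = ΔT/ΣR = (99.4 °C − 8.82 °C)/0.1052 = 861 W/m

Q' = 861 W/m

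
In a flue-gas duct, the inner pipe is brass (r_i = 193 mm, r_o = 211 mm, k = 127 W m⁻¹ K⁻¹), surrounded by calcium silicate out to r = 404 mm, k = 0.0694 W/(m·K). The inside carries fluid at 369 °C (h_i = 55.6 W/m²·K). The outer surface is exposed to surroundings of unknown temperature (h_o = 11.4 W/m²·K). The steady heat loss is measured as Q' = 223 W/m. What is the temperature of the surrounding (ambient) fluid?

Series resistances:
  R'_conv,in = 1/(2πr h) = 1/(2π·0.193·55.6) = 0.01483 m·K/W
  R'_brass = ln(0.211/0.193)/(2πk) = 0.08917/(2π·127) = 1.117×10^-4 m·K/W
  R'_calcium silicate = ln(0.404/0.211)/(2πk) = 0.6496/(2π·0.0694) = 1.490 m·K/W
  R'_conv,out = 1/(2πr h) = 1/(2π·0.404·11.4) = 0.03456 m·K/W
ΣR = 1.539 m·K/W
ΔT = Q'·ΣR = 223 × 1.539 = 343.2 K
Heat flows outward, so T_out = T_in − ΔT = 369 − 343.2 = 25.8 °C

T_out = 25.8 °C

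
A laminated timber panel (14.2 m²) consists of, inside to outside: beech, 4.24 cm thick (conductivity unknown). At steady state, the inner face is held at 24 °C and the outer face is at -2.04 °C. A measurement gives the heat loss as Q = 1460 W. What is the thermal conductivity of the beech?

ΣR = ΔT/Q = |24 − -2.04|/1460 = 0.01784 K/W
L/(kA) = 0.01784 ⇒ k = 0.0424/(0.01784·14.2) = 0.167 W/m·K

k = 0.167 W/m·K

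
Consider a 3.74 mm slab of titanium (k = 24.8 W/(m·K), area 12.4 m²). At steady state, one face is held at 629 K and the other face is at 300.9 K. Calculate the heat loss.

Q = kA·ΔT/L = 24.8 × 12.4 × |629 K − 300.9 K| / 0.00374 = 2.70×10^7 W

Q = 27000 kW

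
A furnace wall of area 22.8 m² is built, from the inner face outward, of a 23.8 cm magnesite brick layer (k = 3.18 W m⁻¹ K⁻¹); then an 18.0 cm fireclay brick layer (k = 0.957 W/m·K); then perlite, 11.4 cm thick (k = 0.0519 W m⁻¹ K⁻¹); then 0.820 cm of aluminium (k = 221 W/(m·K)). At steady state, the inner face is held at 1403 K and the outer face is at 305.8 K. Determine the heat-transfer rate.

Q = 10.2 kW

Series thermal resistances, inner to outer:
  R_magnesite brick = L/(kA) = 0.238/(3.18·22.8) = 0.003283 K/W
  R_fireclay brick = L/(kA) = 0.180/(0.957·22.8) = 0.008249 K/W
  R_perlite = L/(kA) = 0.114/(0.0519·22.8) = 0.09634 K/W
  R_aluminium = L/(kA) = 0.00820/(221·22.8) = 1.627×10^-6 K/W
ΣR = 0.003283 + 0.008249 + 0.09634 + 1.627×10^-6 = 0.1079 K/W
Q = ΔT/ΣR = (1403 K − 305.8 K)/0.1079 = 10200 W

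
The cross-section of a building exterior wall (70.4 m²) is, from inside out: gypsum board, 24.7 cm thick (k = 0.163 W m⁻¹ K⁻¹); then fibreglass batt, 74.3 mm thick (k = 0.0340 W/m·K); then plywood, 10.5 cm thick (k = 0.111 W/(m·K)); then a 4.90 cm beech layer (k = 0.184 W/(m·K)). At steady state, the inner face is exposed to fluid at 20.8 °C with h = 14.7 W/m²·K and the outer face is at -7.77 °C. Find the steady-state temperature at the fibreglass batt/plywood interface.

T = -0.82 °C

Series thermal resistances, inner to outer:
  R_conv,in = 1/(hA) = 1/(14.7·70.4) = 9.663×10^-4 K/W
  R_gypsum board = L/(kA) = 0.247/(0.163·70.4) = 0.02152 K/W
  R_fibreglass batt = L/(kA) = 0.0743/(0.0340·70.4) = 0.03104 K/W
  R_plywood = L/(kA) = 0.105/(0.111·70.4) = 0.01344 K/W
  R_beech = L/(kA) = 0.0490/(0.184·70.4) = 0.003783 K/W
ΣR = 9.663×10^-4 + 0.02152 + 0.03104 + 0.01344 + 0.003783 = 0.07075 K/W
Q = ΔT/ΣR = (20.8 °C − -7.77 °C)/0.07075 = 403.8 W
From the inner boundary to the fibreglass batt/plywood interface, ΣR_partial = 0.05353 K/W.
T_interface = T_in − Q·ΣR_partial = 20.8 °C − (403.8)(0.05353) = -0.82 °C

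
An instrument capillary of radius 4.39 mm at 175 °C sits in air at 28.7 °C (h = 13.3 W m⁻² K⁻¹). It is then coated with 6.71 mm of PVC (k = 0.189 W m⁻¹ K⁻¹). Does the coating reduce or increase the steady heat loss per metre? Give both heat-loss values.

Critical radius for a cylinder: r_cr = k/h = 0.0142 m = 1.42 cm.
Outer radius after coating: r₂ = 0.00439 + 0.00671 = 0.01110 m.
Since r₁ < r_cr and r₂ ≤ r_cr, the coating moves toward the maximum at r_cr — heat loss rises.
Bare: R = 1/(2πr₁h) = 2.726 m·K/W; Q = 146.3/2.726 = 53.7 W/m.
Coated: R = R_cond + R_conv = 1.859 m·K/W; Q = 146.3/1.859 = 78.7 W/m.

increases: 53.7 → 78.7 W/m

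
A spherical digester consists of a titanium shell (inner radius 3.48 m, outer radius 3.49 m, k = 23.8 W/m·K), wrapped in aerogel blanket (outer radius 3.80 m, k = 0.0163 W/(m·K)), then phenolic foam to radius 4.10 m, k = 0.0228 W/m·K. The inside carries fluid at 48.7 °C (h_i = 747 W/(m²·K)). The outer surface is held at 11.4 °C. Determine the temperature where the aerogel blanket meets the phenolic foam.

Resistance network (inner→outer):
  R_conv,in = 1/(4πr²h) = 1/(4π·3.48²·747) = 8.797×10^-6 K/W
  R_titanium = (1/3.48 − 1/3.49)/(4πk) = 8.234×10^-4/(4π·23.8) = 2.753×10^-6 K/W
  R_aerogel blanket = (1/3.49 − 1/3.80)/(4πk) = 0.02338/(4π·0.0163) = 0.1141 K/W
  R_phenolic foam = (1/3.80 − 1/4.10)/(4πk) = 0.01926/(4π·0.0228) = 0.06721 K/W
ΣR = 8.797×10^-6 + 2.753×10^-6 + 0.1141 + 0.06721 = 0.1813 K/W
Q = ΔT/ΣR = (48.7 °C − 11.4 °C)/0.1813 = 205.7 W
From the inner boundary to the aerogel blanket/phenolic foam interface, ΣR_partial = 0.1141 K/W.
T_interface = T_in − Q·ΣR_partial = 48.7 °C − (205.7)(0.1141) = 25.2 °C

T = 25.2 °C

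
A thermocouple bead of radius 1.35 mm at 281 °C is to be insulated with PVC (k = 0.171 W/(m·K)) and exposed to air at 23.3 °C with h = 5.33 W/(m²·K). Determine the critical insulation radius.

For a sphere, r_cr = 2k_ins/h = 2·0.171/5.33 = 0.0642 m = 6.42 cm

r_cr = 6.42 cm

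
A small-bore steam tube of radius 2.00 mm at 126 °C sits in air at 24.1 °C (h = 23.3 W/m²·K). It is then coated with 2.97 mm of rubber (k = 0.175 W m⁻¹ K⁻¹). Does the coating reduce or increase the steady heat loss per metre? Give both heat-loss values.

Critical radius for a cylinder: r_cr = k/h = 0.00751 m = 0.751 cm.
Outer radius after coating: r₂ = 0.00200 + 0.00297 = 0.00497 m.
Since r₁ < r_cr and r₂ ≤ r_cr, the coating moves toward the maximum at r_cr — heat loss rises.
Bare: R = 1/(2πr₁h) = 3.415 m·K/W; Q = 101.9/3.415 = 29.8 W/m.
Coated: R = R_cond + R_conv = 2.202 m·K/W; Q = 101.9/2.202 = 46.3 W/m.

increases: 29.8 → 46.3 W/m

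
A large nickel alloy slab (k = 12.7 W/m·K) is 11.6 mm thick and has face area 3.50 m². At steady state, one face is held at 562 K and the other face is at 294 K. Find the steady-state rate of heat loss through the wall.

Q = 1030 kW

Q = kA·ΔT/L = 12.7 × 3.50 × |562 K − 294 K| / 0.0116 = 1.03×10^6 W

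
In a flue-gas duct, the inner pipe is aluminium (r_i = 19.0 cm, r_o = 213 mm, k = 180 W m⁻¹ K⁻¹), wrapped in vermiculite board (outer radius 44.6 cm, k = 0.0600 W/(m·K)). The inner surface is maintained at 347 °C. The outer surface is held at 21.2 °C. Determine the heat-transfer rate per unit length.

Resistance network (inner→outer):
  R'_aluminium = ln(0.213/0.190)/(2πk) = 0.1143/(2π·180) = 1.010×10^-4 m·K/W
  R'_vermiculite board = ln(0.446/0.213)/(2πk) = 0.7390/(2π·0.0600) = 1.960 m·K/W
ΣR = 1.010×10^-4 + 1.960 = 1.960 m·K/W
Q' = ΔT/ΣR = (347 °C − 21.2 °C)/1.960 = 166 W/m

Q' = 166 W/m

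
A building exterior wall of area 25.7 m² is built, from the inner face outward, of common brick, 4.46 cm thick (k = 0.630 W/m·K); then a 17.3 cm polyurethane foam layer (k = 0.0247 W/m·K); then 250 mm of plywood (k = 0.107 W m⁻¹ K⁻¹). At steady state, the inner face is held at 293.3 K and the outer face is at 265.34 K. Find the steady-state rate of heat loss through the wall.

Treat each layer as a resistance in series:
  R_common brick = L/(kA) = 0.0446/(0.630·25.7) = 0.002755 K/W
  R_polyurethane foam = L/(kA) = 0.173/(0.0247·25.7) = 0.2725 K/W
  R_plywood = L/(kA) = 0.250/(0.107·25.7) = 0.09091 K/W
ΣR = 0.002755 + 0.2725 + 0.09091 = 0.3662 K/W
Q = ΔT/ΣR = (293.3 K − 265.34 K)/0.3662 = 76.4 W

Q = 76.4 W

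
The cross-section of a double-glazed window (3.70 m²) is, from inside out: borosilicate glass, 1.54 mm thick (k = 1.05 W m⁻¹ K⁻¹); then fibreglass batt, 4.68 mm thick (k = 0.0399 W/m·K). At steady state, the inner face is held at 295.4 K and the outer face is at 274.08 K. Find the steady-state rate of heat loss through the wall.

Q = 664 W

Series thermal resistances, inner to outer:
  R_borosilicate glass = L/(kA) = 0.00154/(1.05·3.70) = 3.964×10^-4 K/W
  R_fibreglass batt = L/(kA) = 0.00468/(0.0399·3.70) = 0.03170 K/W
ΣR = 3.964×10^-4 + 0.03170 = 0.03210 K/W
Q = ΔT/ΣR = (295.4 K − 274.08 K)/0.03210 = 664 W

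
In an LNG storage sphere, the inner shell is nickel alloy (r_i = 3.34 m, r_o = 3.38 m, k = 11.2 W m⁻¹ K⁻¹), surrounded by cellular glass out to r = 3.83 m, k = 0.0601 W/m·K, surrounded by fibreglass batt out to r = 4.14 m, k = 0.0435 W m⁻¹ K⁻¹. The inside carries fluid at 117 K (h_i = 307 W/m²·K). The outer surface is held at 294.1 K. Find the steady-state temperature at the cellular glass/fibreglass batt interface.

T = 216.7 K

Treat each layer as a resistance in series:
  R_conv,in = 1/(4πr²h) = 1/(4π·3.34²·307) = 2.324×10^-5 K/W
  R_nickel alloy = (1/3.34 − 1/3.38)/(4πk) = 0.003543/(4π·11.2) = 2.517×10^-5 K/W
  R_cellular glass = (1/3.38 − 1/3.83)/(4πk) = 0.03476/(4π·0.0601) = 0.04603 K/W
  R_fibreglass batt = (1/3.83 − 1/4.14)/(4πk) = 0.01955/(4π·0.0435) = 0.03577 K/W
ΣR = 2.324×10^-5 + 2.517×10^-5 + 0.04603 + 0.03577 = 0.08185 K/W
Q = ΔT/ΣR = (117 K − 294.1 K)/0.08185 = -2164 W
From the inner boundary to the cellular glass/fibreglass batt interface, ΣR_partial = 0.04608 K/W.
T_interface = T_in − Q·ΣR_partial = 117 K − (-2164)(0.04608) = 216.7 K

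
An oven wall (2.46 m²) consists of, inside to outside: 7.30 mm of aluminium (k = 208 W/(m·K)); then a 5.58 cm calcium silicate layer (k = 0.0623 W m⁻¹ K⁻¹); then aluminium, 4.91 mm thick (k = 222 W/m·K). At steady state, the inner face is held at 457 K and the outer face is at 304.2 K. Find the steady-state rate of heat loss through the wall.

Treat each layer as a resistance in series:
  R_aluminium = L/(kA) = 0.00730/(208·2.46) = 1.427×10^-5 K/W
  R_calcium silicate = L/(kA) = 0.0558/(0.0623·2.46) = 0.3641 K/W
  R_aluminium = L/(kA) = 0.00491/(222·2.46) = 8.991×10^-6 K/W
ΣR = 1.427×10^-5 + 0.3641 + 8.991×10^-6 = 0.3641 K/W
Q = ΔT/ΣR = (457 K − 304.2 K)/0.3641 = 420 W

Q = 420 W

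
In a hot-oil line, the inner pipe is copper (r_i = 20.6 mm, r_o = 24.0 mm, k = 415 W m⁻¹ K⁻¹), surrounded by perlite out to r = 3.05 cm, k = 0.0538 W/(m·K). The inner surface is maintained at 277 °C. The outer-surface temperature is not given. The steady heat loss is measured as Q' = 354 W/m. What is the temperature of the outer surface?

T_out = 26.0 °C

Sum the resistances:
  R'_copper = ln(0.0240/0.0206)/(2πk) = 0.1528/(2π·415) = 5.859×10^-5 m·K/W
  R'_perlite = ln(0.0305/0.0240)/(2πk) = 0.2397/(2π·0.0538) = 0.7090 m·K/W
ΣR = 0.7091 m·K/W
ΔT = Q'·ΣR = 354 × 0.7091 = 251.0 K
Heat flows outward, so T_out = T_in − ΔT = 277 − 251.0 = 26.0 °C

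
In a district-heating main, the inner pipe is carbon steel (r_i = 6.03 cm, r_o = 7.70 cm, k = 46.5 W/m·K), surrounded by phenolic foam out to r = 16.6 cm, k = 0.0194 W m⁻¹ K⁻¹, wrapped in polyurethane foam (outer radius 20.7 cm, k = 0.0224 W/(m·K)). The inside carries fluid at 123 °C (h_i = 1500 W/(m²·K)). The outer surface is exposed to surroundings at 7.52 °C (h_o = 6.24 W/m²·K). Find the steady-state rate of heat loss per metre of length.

Q' = 14.4 W/m

Treat each layer as a resistance in series:
  R'_conv,in = 1/(2πr h) = 1/(2π·0.0603·1500) = 0.001760 m·K/W
  R'_carbon steel = ln(0.0770/0.0603)/(2πk) = 0.2445/(2π·46.5) = 8.368×10^-4 m·K/W
  R'_phenolic foam = ln(0.166/0.0770)/(2πk) = 0.7682/(2π·0.0194) = 6.302 m·K/W
  R'_polyurethane foam = ln(0.207/0.166)/(2πk) = 0.2207/(2π·0.0224) = 1.568 m·K/W
  R'_conv,out = 1/(2πr h) = 1/(2π·0.207·6.24) = 0.1232 m·K/W
ΣR = 0.001760 + 8.368×10^-4 + 6.302 + 1.568 + 0.1232 = 7.996 m·K/W
Q' = ΔT/ΣR = (123 °C − 7.52 °C)/7.996 = 14.4 W/m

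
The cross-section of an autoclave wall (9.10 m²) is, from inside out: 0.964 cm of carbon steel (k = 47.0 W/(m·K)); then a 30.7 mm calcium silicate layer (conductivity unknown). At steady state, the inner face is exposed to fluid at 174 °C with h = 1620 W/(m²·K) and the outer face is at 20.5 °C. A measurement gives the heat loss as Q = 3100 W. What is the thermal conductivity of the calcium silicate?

ΣR = ΔT/Q = |174 − 20.5|/3100 = 0.04952 K/W
Known resistances:
  R_conv,in = 1/(hA) = 1/(1620·9.10) = 6.783×10^-5 K/W
  R_carbon steel = L/(kA) = 0.00964/(47.0·9.10) = 2.254×10^-5 K/W
R_calcium silicate = ΣR − ΣR_known = 0.04952 − 9.037×10^-5 = 0.04943 K/W
L/(kA) = 0.04943 ⇒ k = 0.0307/(0.04943·9.10) = 0.0683 W/m·K

k = 0.0683 W/m·K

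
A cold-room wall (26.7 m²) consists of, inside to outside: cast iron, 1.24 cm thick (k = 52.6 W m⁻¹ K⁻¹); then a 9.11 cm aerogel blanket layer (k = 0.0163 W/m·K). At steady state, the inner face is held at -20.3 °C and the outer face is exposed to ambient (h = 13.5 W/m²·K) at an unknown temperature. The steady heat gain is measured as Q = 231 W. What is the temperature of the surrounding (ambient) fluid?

Series resistances:
  R_cast iron = L/(kA) = 0.0124/(52.6·26.7) = 8.829×10^-6 K/W
  R_aerogel blanket = L/(kA) = 0.0911/(0.0163·26.7) = 0.2093 K/W
  R_conv,out = 1/(hA) = 1/(13.5·26.7) = 0.002774 K/W
ΣR = 0.2121 K/W
ΔT = Q·ΣR = 231 × 0.2121 = 49.00 K
Heat flows inward, so T_out = T_in + ΔT = -20.3 + 49.00 = 28.7 °C

T_out = 28.7 °C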